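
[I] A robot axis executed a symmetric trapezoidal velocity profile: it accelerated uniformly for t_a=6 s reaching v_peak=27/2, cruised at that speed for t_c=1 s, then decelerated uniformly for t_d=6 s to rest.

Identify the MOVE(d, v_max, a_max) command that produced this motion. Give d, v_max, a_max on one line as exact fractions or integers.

a_max = (27/2)/6 = 9/4
d_a = ½·27/2·6 = 81/2; d_c = 27/2·1 = 27/2
d = 2·81/2 + 27/2 = 189/2
t_c = 1 > 0 → v_max = v_peak = 27/2

d=189/2 v_max=27/2 a_max=9/4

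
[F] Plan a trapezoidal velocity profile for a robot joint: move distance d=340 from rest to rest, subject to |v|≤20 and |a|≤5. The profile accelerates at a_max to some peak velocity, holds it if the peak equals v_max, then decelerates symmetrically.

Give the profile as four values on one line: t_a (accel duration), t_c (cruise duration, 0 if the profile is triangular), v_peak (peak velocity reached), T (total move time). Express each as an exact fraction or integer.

v_max²/a_max = 20²/5 = 80
340 ≥ 80 ⇒ cruise phase
t_a = 20/5 = 4; v_peak = 20
d_cruise = 340 − 80 = 260; t_c = 260/20 = 13
T = 2·4 + 13 = 21

t_a=4 t_c=13 v_peak=20 T=21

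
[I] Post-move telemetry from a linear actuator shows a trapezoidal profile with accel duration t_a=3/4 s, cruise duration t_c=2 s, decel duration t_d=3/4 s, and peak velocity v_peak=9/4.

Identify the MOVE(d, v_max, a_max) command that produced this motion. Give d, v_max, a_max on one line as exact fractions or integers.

d=99/16 v_max=9/4 a_max=3

a_max = (9/4)/(3/4) = 3
d_a = ½·9/4·3/4 = 27/32; d_c = 9/4·2 = 9/2
d = 2·27/32 + 9/2 = 99/16
t_c = 2 > 0 → v_max = v_peak = 9/4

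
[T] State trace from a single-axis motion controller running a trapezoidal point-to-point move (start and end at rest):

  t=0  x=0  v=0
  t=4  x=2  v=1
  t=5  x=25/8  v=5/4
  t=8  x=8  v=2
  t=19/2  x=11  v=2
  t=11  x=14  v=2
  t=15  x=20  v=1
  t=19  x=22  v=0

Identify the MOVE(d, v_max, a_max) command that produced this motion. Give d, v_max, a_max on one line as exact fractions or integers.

d=22 v_max=2 a_max=1/4

final state: t=19, x=22, v=0 → d = 22
a_max = (1−0)/(4−0) = 1/4
max v = 2 over t∈[8,11] → v_max = 2
check: 2·(8+3) = 22 ✓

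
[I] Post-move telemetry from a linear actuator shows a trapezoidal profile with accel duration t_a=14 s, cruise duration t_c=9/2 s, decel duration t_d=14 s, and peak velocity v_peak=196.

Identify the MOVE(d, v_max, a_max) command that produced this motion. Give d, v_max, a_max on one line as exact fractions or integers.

a_max = 196/14 = 14
d_a = ½·196·14 = 1372; d_c = 196·9/2 = 882
d = 2·1372 + 882 = 3626
t_c = 9/2 > 0 so v_max = 196

d=3626 v_max=196 a_max=14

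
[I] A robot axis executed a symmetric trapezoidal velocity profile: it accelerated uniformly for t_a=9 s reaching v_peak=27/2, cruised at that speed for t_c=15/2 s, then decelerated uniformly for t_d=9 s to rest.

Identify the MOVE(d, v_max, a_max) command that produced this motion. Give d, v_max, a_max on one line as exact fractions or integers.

a_max = (27/2)/9 = 3/2
d_a = ½·27/2·9 = 243/4; d_c = 27/2·15/2 = 405/4
d = 2·243/4 + 405/4 = 891/4
t_c = 15/2 > 0 ⇒ limit active, v_max = 27/2

d=891/4 v_max=27/2 a_max=3/2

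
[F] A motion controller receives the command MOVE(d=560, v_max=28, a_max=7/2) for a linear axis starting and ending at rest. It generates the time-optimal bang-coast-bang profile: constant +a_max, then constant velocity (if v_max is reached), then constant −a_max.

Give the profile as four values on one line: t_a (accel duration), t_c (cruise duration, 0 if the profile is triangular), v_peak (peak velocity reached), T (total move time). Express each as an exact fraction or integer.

v_max²/a_max = 28²/(7/2) = 224
560 ≥ 224 so v_max reached
t_a = 28/(7/2) = 8; v_peak = 28
d_cruise = 560 − 224 = 336; t_c = 336/28 = 12
T = 2·8 + 12 = 28

t_a=8 t_c=12 v_peak=28 T=28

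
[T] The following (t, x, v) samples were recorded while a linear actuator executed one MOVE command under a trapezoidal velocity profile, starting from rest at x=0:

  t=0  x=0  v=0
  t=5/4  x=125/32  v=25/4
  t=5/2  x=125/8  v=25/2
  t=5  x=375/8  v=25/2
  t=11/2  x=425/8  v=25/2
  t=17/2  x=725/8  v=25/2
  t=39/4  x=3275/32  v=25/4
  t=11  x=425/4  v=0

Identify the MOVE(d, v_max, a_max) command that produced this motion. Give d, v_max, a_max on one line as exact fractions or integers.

final state: t=11, x=425/4, v=0 → d = 425/4
a_max = (25/4−0)/(5/4−0) = 5
max v = 25/2 over t∈[5/2,17/2] → v_max = 25/2
check: 25/2·(5/2+6) = 425/4 ✓

d=425/4 v_max=25/2 a_max=5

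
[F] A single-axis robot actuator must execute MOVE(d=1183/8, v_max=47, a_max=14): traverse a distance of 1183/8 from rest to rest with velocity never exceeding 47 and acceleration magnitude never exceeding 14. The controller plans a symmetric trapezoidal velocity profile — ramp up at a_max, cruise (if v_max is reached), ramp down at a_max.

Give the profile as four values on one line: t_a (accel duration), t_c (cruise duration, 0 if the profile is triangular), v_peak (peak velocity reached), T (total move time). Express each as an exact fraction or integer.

t_a=13/4 t_c=0 v_peak=91/2 T=13/2

vₘ²/aₘ = 47²/14 = 2209/14
1183/8 < 2209/14 ⇒ no cruise
v_peak = √(1183/8·14) = √(8281/4) = 91/2
t_a = (91/2)/14 = 13/4; t_c = 0
T = 2·13/4 = 13/2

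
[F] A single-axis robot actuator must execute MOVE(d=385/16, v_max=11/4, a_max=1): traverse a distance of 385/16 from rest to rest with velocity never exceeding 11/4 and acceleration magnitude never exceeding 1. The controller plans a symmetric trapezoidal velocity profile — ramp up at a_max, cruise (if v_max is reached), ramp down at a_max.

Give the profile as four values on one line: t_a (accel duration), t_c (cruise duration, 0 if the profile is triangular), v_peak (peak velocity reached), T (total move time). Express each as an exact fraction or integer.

t_a=11/4 t_c=6 v_peak=11/4 T=23/2

vₘ²/aₘ = (11/4)²/1 = 121/16
385/16 ≥ 121/16 ⇒ cruise phase
t_a = (11/4)/1 = 11/4; v_peak = 11/4
d_cruise = 385/16 − 121/16 = 33/2; t_c = (33/2)/(11/4) = 6
T = 2·11/4 + 6 = 23/2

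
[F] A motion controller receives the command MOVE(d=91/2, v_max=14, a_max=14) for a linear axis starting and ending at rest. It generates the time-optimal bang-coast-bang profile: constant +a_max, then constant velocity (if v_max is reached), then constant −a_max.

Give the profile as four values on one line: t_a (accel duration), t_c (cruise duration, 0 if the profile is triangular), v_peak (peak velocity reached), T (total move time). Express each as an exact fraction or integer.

v_max²/a_max = 14²/14 = 14
91/2 ≥ 14 → trapezoidal
t_a = 14/14 = 1; v_peak = 14
d_cruise = 91/2 − 14 = 63/2; t_c = (63/2)/14 = 9/4
T = 2·1 + 9/4 = 17/4

t_a=1 t_c=9/4 v_peak=14 T=17/4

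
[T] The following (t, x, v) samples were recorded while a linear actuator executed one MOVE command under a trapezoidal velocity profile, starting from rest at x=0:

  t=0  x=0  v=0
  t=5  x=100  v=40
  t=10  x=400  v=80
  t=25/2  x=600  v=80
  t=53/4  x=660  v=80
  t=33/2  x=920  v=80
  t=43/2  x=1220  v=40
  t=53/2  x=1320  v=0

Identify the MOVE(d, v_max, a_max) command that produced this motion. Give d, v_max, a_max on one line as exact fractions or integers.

d=1320 v_max=80 a_max=8

final state: t=53/2, x=1320, v=0 → d = 1320
a_max = (40−0)/(5−0) = 8
max v = 80 over t∈[10,33/2] → v_max = 80
check: 80·(10+13/2) = 1320 ✓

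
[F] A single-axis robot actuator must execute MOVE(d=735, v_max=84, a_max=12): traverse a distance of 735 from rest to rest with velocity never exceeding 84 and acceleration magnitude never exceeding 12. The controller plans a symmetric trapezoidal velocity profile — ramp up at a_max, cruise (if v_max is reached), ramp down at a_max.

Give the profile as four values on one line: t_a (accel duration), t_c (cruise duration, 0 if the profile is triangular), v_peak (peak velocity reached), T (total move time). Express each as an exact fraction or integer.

(v_max)²/a_max = 84²/12 = 588
735 ≥ 588 ⇒ cruise phase
t_a = 84/12 = 7; v_peak = 84
d_cruise = 735 − 588 = 147; t_c = 147/84 = 7/4
T = 2·7 + 7/4 = 63/4

t_a=7 t_c=7/4 v_peak=84 T=63/4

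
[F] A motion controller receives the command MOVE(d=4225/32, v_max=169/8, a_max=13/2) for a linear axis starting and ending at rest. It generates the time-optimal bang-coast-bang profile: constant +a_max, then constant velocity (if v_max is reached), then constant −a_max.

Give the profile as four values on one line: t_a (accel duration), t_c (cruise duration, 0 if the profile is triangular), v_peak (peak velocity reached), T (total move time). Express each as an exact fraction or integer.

vₘ²/aₘ = (169/8)²/(13/2) = 2197/32
4225/32 ≥ 2197/32 so v_max reached
t_a = (169/8)/(13/2) = 13/4; v_peak = 169/8
d_cruise = 4225/32 − 2197/32 = 507/8; t_c = (507/8)/(169/8) = 3
T = 2·13/4 + 3 = 19/2

t_a=13/4 t_c=3 v_peak=169/8 T=19/2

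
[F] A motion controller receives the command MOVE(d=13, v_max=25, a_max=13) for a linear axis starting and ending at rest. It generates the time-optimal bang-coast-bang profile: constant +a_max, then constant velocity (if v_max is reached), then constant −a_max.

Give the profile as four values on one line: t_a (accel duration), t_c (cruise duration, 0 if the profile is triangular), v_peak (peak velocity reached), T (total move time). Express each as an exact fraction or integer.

t_a=1 t_c=0 v_peak=13 T=2

(v_max)²/a_max = 25²/13 = 625/13
13 < 625/13 so t_c = 0
v_peak = √(13·13) = √169 = 13
t_a = 13/13 = 1; t_c = 0
T = 2·1 = 2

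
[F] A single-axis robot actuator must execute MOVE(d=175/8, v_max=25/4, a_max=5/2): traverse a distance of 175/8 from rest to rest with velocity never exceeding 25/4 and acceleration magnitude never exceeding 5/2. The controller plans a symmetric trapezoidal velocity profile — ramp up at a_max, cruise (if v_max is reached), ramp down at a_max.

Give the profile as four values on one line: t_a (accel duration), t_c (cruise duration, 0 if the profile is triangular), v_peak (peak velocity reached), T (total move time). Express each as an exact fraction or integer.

v_max²/a_max = (25/4)²/(5/2) = 125/8
175/8 ≥ 125/8 → trapezoidal
t_a = (25/4)/(5/2) = 5/2; v_peak = 25/4
d_cruise = 175/8 − 125/8 = 25/4; t_c = (25/4)/(25/4) = 1
T = 2·5/2 + 1 = 6

t_a=5/2 t_c=1 v_peak=25/4 T=6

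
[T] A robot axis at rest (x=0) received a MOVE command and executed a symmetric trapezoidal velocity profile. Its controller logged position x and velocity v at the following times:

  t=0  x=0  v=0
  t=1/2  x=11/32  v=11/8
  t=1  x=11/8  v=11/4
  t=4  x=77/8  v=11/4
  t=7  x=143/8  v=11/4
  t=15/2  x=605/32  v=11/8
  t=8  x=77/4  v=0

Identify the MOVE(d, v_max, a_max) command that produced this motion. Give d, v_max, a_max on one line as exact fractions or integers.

d=77/4 v_max=11/4 a_max=11/4

final state: t=8, x=77/4, v=0 → d = 77/4
a_max = (11/8−0)/(1/2−0) = 11/4
max v = 11/4 over t∈[1,7] → v_max = 11/4
check: 11/4·(1+6) = 77/4 ✓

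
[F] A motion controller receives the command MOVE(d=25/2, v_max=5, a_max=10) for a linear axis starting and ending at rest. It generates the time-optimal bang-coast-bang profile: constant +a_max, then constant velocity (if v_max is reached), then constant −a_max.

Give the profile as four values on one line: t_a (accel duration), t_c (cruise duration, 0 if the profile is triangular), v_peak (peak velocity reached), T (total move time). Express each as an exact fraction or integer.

v_max²/a_max = 5²/10 = 5/2
25/2 ≥ 5/2 ⇒ cruise phase
t_a = 5/10 = 1/2; v_peak = 5
d_cruise = 25/2 − 5/2 = 10; t_c = 10/5 = 2
T = 2·1/2 + 2 = 3

t_a=1/2 t_c=2 v_peak=5 T=3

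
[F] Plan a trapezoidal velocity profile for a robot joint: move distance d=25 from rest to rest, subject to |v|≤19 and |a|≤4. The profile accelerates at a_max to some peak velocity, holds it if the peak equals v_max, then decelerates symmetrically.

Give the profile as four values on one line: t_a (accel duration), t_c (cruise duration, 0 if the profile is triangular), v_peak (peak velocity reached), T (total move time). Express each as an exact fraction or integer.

t_a=5/2 t_c=0 v_peak=10 T=5

v_max²/a_max = 19²/4 = 361/4
25 < 361/4 ⇒ no cruise
v_peak = √(25·4) = √100 = 10
t_a = 10/4 = 5/2; t_c = 0
T = 2·5/2 = 5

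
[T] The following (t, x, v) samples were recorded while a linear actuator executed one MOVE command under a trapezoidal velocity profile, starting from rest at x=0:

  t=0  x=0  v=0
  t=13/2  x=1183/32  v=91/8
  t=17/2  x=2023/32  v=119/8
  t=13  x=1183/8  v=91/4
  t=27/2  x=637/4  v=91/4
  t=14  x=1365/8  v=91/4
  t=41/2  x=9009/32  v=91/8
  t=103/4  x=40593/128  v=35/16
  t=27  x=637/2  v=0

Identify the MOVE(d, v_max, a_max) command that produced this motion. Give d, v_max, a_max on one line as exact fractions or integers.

final state: t=27, x=637/2, v=0 → d = 637/2
a_max = (91/8−0)/(13/2−0) = 7/4
max v = 91/4 over t∈[13,14] → v_max = 91/4
check: 91/4·(13+1) = 637/2 ✓

d=637/2 v_max=91/4 a_max=7/4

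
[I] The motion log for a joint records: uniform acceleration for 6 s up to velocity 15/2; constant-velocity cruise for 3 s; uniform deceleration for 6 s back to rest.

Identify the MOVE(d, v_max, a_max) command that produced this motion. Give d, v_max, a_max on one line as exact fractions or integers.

a_max = (15/2)/6 = 5/4
d_a = ½·15/2·6 = 45/2; d_c = 15/2·3 = 45/2
d = 2·45/2 + 45/2 = 135/2
t_c = 3 > 0 ⇒ limit active, v_max = 15/2

d=135/2 v_max=15/2 a_max=5/4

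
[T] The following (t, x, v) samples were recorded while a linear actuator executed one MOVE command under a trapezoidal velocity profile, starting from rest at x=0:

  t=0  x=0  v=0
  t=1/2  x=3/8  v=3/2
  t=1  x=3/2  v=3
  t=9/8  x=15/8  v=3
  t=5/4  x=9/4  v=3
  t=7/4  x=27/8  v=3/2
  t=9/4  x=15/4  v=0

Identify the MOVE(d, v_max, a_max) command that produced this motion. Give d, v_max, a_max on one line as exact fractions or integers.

final state: t=9/4, x=15/4, v=0 → d = 15/4
a_max = (3/2−0)/(1/2−0) = 3
max v = 3 over t∈[1,5/4] → v_max = 3
check: 3·(1+1/4) = 15/4 ✓

d=15/4 v_max=3 a_max=3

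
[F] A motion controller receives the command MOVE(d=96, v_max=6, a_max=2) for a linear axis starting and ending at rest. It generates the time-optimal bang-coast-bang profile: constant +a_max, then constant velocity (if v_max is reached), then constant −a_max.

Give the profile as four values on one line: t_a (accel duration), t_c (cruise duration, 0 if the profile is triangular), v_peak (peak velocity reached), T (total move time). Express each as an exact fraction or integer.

t_a=3 t_c=13 v_peak=6 T=19

vₘ²/aₘ = 6²/2 = 18
96 ≥ 18 so v_max reached
t_a = 6/2 = 3; v_peak = 6
d_cruise = 96 − 18 = 78; t_c = 78/6 = 13
T = 2·3 + 13 = 19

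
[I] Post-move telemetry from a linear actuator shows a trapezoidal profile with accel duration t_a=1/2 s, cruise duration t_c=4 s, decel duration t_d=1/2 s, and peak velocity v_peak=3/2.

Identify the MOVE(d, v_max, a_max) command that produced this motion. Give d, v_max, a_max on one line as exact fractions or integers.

a_max = (3/2)/(1/2) = 3
d_a = ½·3/2·1/2 = 3/8; d_c = 3/2·4 = 6
d = 2·3/8 + 6 = 27/4
t_c = 4 > 0 so v_max = 3/2

d=27/4 v_max=3/2 a_max=3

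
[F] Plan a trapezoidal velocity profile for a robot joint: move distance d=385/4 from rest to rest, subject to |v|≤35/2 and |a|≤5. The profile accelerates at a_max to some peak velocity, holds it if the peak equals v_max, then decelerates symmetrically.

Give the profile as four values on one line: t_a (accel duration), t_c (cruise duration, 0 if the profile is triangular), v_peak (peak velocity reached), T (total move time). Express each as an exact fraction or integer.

(v_max)²/a_max = (35/2)²/5 = 245/4
385/4 ≥ 245/4 so v_max reached
t_a = (35/2)/5 = 7/2; v_peak = 35/2
d_cruise = 385/4 − 245/4 = 35; t_c = 35/(35/2) = 2
T = 2·7/2 + 2 = 9

t_a=7/2 t_c=2 v_peak=35/2 T=9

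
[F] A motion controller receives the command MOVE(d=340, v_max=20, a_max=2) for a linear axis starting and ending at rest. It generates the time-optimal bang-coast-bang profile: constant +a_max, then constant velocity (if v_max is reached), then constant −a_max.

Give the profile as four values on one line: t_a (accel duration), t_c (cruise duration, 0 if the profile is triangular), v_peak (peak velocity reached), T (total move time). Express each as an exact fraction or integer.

t_a=10 t_c=7 v_peak=20 T=27

v_max²/a_max = 20²/2 = 200
340 ≥ 200 ⇒ cruise phase
t_a = 20/2 = 10; v_peak = 20
d_cruise = 340 − 200 = 140; t_c = 140/20 = 7
T = 2·10 + 7 = 27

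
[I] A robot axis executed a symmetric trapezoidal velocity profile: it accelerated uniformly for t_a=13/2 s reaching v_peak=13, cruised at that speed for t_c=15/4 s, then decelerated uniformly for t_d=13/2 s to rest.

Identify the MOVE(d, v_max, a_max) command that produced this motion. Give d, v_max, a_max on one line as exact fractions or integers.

a_max = 13/(13/2) = 2
d_a = ½·13·13/2 = 169/4; d_c = 13·15/4 = 195/4
d = 2·169/4 + 195/4 = 533/4
t_c = 15/4 > 0 so v_max = 13

d=533/4 v_max=13 a_max=2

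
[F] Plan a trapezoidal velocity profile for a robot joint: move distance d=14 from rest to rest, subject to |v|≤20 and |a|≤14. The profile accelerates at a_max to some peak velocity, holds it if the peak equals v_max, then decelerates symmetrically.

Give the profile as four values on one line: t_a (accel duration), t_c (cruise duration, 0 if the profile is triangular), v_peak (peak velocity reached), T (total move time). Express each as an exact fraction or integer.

t_a=1 t_c=0 v_peak=14 T=2

vₘ²/aₘ = 20²/14 = 200/7
14 < 200/7 → triangular
v_peak = √(14·14) = √196 = 14
t_a = 14/14 = 1; t_c = 0
T = 2·1 = 2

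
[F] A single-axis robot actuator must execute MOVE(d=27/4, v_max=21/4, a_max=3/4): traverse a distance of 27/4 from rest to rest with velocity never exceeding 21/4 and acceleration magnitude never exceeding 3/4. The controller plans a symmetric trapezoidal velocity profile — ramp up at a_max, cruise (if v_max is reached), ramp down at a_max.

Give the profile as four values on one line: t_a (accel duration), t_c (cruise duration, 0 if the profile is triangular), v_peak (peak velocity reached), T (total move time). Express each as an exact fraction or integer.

t_a=3 t_c=0 v_peak=9/4 T=6

vₘ²/aₘ = (21/4)²/(3/4) = 147/4
27/4 < 147/4 so t_c = 0
v_peak = √(27/4·3/4) = √(81/16) = 9/4
t_a = (9/4)/(3/4) = 3; t_c = 0
T = 2·3 = 6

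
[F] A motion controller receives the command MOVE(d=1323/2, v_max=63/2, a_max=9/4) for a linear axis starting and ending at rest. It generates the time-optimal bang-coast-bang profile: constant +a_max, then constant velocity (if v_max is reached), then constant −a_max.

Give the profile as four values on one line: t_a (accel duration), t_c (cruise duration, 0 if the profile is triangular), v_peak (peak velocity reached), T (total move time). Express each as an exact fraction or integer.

(v_max)²/a_max = (63/2)²/(9/4) = 441
1323/2 ≥ 441 so v_max reached
t_a = (63/2)/(9/4) = 14; v_peak = 63/2
d_cruise = 1323/2 − 441 = 441/2; t_c = (441/2)/(63/2) = 7
T = 2·14 + 7 = 35

t_a=14 t_c=7 v_peak=63/2 T=35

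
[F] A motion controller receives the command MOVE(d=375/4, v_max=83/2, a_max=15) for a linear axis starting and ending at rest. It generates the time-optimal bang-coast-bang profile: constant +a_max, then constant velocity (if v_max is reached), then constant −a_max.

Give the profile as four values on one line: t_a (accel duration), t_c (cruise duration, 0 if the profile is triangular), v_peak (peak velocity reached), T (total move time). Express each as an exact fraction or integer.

vₘ²/aₘ = (83/2)²/15 = 6889/60
375/4 < 6889/60 → triangular
v_peak = √(375/4·15) = √(5625/4) = 75/2
t_a = (75/2)/15 = 5/2; t_c = 0
T = 2·5/2 = 5

t_a=5/2 t_c=0 v_peak=75/2 T=5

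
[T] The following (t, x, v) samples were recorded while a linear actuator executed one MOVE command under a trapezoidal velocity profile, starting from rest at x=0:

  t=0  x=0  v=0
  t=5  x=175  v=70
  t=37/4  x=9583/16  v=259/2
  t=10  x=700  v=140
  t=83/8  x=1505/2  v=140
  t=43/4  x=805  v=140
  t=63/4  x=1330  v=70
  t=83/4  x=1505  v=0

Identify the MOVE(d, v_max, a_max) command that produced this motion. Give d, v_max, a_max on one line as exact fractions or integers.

d=1505 v_max=140 a_max=14

final state: t=83/4, x=1505, v=0 → d = 1505
a_max = (70−0)/(5−0) = 14
max v = 140 over t∈[10,43/4] → v_max = 140
check: 140·(10+3/4) = 1505 ✓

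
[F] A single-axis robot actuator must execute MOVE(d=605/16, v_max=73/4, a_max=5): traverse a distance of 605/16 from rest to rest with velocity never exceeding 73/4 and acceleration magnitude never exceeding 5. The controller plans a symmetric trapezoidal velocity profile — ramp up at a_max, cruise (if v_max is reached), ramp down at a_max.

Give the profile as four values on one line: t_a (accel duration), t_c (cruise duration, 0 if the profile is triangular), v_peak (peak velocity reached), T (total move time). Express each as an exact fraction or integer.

(v_max)²/a_max = (73/4)²/5 = 5329/80
605/16 < 5329/80 ⇒ no cruise
v_peak = √(605/16·5) = √(3025/16) = 55/4
t_a = (55/4)/5 = 11/4; t_c = 0
T = 2·11/4 = 11/2

t_a=11/4 t_c=0 v_peak=55/4 T=11/2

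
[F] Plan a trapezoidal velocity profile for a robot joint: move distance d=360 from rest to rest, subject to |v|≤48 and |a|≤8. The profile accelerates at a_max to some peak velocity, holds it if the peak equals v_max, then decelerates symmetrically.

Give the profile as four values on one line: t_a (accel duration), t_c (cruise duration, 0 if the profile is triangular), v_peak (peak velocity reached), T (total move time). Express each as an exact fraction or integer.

vₘ²/aₘ = 48²/8 = 288
360 ≥ 288 → trapezoidal
t_a = 48/8 = 6; v_peak = 48
d_cruise = 360 − 288 = 72; t_c = 72/48 = 3/2
T = 2·6 + 3/2 = 27/2

t_a=6 t_c=3/2 v_peak=48 T=27/2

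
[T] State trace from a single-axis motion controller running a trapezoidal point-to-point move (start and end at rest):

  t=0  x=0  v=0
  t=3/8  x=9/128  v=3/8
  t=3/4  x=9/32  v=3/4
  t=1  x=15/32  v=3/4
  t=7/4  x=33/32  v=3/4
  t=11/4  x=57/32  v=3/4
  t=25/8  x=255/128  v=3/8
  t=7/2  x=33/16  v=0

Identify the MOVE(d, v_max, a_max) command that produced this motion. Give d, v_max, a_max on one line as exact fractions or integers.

d=33/16 v_max=3/4 a_max=1

final state: t=7/2, x=33/16, v=0 → d = 33/16
a_max = (3/8−0)/(3/8−0) = 1
max v = 3/4 over t∈[3/4,11/4] → v_max = 3/4
check: 3/4·(3/4+2) = 33/16 ✓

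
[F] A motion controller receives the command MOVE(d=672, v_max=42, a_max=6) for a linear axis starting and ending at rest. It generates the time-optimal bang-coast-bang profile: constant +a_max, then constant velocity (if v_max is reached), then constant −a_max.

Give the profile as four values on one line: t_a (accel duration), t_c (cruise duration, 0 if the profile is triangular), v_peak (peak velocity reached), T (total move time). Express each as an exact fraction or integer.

(v_max)²/a_max = 42²/6 = 294
672 ≥ 294 ⇒ cruise phase
t_a = 42/6 = 7; v_peak = 42
d_cruise = 672 − 294 = 378; t_c = 378/42 = 9
T = 2·7 + 9 = 23

t_a=7 t_c=9 v_peak=42 T=23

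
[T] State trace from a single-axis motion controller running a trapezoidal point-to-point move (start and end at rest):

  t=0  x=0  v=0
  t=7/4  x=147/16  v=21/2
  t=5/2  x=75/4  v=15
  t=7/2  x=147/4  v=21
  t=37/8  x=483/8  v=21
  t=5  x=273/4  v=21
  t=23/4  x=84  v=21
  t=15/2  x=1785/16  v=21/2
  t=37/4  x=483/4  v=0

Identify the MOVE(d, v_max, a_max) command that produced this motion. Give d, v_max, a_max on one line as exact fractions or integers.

final state: t=37/4, x=483/4, v=0 → d = 483/4
a_max = (21/2−0)/(7/4−0) = 6
max v = 21 over t∈[7/2,23/4] → v_max = 21
check: 21·(7/2+9/4) = 483/4 ✓

d=483/4 v_max=21 a_max=6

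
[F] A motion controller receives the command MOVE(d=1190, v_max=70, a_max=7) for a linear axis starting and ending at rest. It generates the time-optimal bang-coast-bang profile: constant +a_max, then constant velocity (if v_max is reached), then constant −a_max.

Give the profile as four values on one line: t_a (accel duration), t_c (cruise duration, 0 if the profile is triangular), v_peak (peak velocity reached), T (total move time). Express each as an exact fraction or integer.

t_a=10 t_c=7 v_peak=70 T=27

v_max²/a_max = 70²/7 = 700
1190 ≥ 700 so v_max reached
t_a = 70/7 = 10; v_peak = 70
d_cruise = 1190 − 700 = 490; t_c = 490/70 = 7
T = 2·10 + 7 = 27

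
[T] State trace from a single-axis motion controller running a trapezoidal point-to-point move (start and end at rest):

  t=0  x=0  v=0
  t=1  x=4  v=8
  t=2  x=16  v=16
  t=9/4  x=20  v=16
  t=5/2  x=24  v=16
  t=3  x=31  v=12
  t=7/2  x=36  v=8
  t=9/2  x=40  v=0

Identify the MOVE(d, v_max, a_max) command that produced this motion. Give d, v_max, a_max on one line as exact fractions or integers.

d=40 v_max=16 a_max=8

final state: t=9/2, x=40, v=0 → d = 40
a_max = (8−0)/(1−0) = 8
max v = 16 over t∈[2,5/2] → v_max = 16
check: 16·(2+1/2) = 40 ✓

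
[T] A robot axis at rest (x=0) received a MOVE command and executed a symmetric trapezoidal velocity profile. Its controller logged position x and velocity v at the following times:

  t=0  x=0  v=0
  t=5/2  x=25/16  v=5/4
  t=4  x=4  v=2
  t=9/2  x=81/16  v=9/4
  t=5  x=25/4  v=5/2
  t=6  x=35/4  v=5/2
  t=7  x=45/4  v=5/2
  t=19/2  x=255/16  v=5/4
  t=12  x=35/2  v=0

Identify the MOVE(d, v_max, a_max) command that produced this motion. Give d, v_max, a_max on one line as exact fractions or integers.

d=35/2 v_max=5/2 a_max=1/2

final state: t=12, x=35/2, v=0 → d = 35/2
a_max = (5/4−0)/(5/2−0) = 1/2
max v = 5/2 over t∈[5,7] → v_max = 5/2
check: 5/2·(5+2) = 35/2 ✓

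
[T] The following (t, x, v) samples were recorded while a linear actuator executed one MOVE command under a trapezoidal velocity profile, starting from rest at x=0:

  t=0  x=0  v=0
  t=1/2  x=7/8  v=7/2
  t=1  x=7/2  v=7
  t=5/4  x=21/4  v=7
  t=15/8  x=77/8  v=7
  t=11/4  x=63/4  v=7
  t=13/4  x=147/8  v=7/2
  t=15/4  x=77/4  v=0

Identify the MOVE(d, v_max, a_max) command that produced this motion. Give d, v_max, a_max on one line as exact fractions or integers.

d=77/4 v_max=7 a_max=7

final state: t=15/4, x=77/4, v=0 → d = 77/4
a_max = (7/2−0)/(1/2−0) = 7
max v = 7 over t∈[1,11/4] → v_max = 7
check: 7·(1+7/4) = 77/4 ✓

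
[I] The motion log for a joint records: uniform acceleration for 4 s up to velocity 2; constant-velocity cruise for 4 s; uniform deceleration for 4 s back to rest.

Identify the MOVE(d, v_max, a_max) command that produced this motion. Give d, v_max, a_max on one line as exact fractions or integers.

a_max = 2/4 = 1/2
d_a = ½·2·4 = 4; d_c = 2·4 = 8
d = 2·4 + 8 = 16
t_c = 4 > 0 → v_max = v_peak = 2

d=16 v_max=2 a_max=1/2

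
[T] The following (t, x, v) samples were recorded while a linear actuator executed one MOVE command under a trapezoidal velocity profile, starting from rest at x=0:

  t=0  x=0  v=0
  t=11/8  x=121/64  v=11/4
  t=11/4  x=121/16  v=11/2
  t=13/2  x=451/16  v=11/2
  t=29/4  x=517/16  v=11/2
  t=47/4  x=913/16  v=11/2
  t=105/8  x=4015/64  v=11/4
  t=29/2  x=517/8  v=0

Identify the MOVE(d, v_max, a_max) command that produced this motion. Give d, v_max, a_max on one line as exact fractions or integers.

d=517/8 v_max=11/2 a_max=2

final state: t=29/2, x=517/8, v=0 → d = 517/8
a_max = (11/4−0)/(11/8−0) = 2
max v = 11/2 over t∈[11/4,47/4] → v_max = 11/2
check: 11/2·(11/4+9) = 517/8 ✓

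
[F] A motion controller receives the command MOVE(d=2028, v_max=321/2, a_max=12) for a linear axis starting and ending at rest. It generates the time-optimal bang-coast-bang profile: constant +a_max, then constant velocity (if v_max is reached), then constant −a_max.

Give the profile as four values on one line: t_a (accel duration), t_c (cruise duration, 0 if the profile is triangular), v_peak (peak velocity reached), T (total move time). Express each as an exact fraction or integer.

t_a=13 t_c=0 v_peak=156 T=26

(v_max)²/a_max = (321/2)²/12 = 34347/16
2028 < 34347/16 → triangular
v_peak = √(2028·12) = √24336 = 156
t_a = 156/12 = 13; t_c = 0
T = 2·13 = 26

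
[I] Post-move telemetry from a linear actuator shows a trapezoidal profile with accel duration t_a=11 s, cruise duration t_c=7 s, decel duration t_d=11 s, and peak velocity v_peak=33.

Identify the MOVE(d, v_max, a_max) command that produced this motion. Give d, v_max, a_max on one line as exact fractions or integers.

d=594 v_max=33 a_max=3

a_max = 33/11 = 3
d_a = ½·33·11 = 363/2; d_c = 33·7 = 231
d = 2·363/2 + 231 = 594
t_c = 7 > 0 ⇒ limit active, v_max = 33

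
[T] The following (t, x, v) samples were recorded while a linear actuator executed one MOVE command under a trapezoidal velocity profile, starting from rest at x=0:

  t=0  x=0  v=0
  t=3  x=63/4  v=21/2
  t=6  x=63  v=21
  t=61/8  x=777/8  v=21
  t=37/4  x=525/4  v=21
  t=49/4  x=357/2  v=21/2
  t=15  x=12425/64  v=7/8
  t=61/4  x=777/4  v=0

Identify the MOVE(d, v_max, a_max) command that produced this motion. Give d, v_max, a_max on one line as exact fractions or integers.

d=777/4 v_max=21 a_max=7/2

final state: t=61/4, x=777/4, v=0 → d = 777/4
a_max = (21/2−0)/(3−0) = 7/2
max v = 21 over t∈[6,37/4] → v_max = 21
check: 21·(6+13/4) = 777/4 ✓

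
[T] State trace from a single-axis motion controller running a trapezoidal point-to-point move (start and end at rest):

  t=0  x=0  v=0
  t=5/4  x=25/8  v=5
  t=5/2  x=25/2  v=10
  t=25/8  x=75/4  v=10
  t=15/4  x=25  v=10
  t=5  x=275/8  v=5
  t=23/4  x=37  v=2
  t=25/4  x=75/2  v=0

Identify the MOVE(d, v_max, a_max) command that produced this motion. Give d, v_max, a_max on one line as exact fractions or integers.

d=75/2 v_max=10 a_max=4

final state: t=25/4, x=75/2, v=0 → d = 75/2
a_max = (5−0)/(5/4−0) = 4
max v = 10 over t∈[5/2,15/4] → v_max = 10
check: 10·(5/2+5/4) = 75/2 ✓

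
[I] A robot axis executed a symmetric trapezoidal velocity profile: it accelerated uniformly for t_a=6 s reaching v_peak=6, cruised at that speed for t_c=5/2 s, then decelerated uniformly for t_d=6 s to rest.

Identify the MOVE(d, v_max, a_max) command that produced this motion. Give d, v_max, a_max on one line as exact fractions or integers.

a_max = 6/6 = 1
d_a = ½·6·6 = 18; d_c = 6·5/2 = 15
d = 2·18 + 15 = 51
t_c = 5/2 > 0 so v_max = 6

d=51 v_max=6 a_max=1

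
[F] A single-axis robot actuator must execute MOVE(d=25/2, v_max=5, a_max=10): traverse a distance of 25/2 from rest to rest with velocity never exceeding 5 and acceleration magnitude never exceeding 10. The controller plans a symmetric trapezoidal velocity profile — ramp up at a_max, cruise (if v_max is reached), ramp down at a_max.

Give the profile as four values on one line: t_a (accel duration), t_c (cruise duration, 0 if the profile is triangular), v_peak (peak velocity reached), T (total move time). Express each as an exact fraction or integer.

v_max²/a_max = 5²/10 = 5/2
25/2 ≥ 5/2 so v_max reached
t_a = 5/10 = 1/2; v_peak = 5
d_cruise = 25/2 − 5/2 = 10; t_c = 10/5 = 2
T = 2·1/2 + 2 = 3

t_a=1/2 t_c=2 v_peak=5 T=3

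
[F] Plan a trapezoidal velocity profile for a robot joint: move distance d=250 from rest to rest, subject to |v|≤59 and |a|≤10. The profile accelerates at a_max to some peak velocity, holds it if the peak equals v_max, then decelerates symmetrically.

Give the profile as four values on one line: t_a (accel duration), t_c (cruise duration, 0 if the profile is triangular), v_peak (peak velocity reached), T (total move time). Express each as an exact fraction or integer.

t_a=5 t_c=0 v_peak=50 T=10

vₘ²/aₘ = 59²/10 = 3481/10
250 < 3481/10 ⇒ no cruise
v_peak = √(250·10) = √2500 = 50
t_a = 50/10 = 5; t_c = 0
T = 2·5 = 10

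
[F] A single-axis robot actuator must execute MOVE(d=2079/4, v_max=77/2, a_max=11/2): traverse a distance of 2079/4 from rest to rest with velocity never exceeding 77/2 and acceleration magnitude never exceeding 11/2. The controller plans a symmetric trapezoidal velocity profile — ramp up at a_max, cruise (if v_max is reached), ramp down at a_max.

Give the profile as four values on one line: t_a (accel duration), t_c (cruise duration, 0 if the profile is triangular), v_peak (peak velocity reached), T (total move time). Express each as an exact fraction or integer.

t_a=7 t_c=13/2 v_peak=77/2 T=41/2

vₘ²/aₘ = (77/2)²/(11/2) = 539/2
2079/4 ≥ 539/2 ⇒ cruise phase
t_a = (77/2)/(11/2) = 7; v_peak = 77/2
d_cruise = 2079/4 − 539/2 = 1001/4; t_c = (1001/4)/(77/2) = 13/2
T = 2·7 + 13/2 = 41/2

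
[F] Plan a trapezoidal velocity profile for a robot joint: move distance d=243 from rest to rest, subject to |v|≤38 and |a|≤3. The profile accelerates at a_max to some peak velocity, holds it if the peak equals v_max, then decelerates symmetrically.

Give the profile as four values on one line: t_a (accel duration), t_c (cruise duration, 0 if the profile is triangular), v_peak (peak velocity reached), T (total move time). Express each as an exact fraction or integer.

vₘ²/aₘ = 38²/3 = 1444/3
243 < 1444/3 so t_c = 0
v_peak = √(243·3) = √729 = 27
t_a = 27/3 = 9; t_c = 0
T = 2·9 = 18

t_a=9 t_c=0 v_peak=27 T=18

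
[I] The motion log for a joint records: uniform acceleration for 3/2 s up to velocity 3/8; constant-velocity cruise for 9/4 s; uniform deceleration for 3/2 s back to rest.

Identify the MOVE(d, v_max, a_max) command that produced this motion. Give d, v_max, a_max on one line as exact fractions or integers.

a_max = (3/8)/(3/2) = 1/4
d_a = ½·3/8·3/2 = 9/32; d_c = 3/8·9/4 = 27/32
d = 2·9/32 + 27/32 = 45/32
t_c = 9/4 > 0 so v_max = 3/8

d=45/32 v_max=3/8 a_max=1/4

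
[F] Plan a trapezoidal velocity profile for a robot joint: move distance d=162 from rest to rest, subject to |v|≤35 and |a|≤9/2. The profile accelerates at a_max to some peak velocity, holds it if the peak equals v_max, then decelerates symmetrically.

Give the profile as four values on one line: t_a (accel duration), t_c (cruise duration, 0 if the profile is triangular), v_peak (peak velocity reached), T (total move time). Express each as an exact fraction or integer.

t_a=6 t_c=0 v_peak=27 T=12

(v_max)²/a_max = 35²/(9/2) = 2450/9
162 < 2450/9 → triangular
v_peak = √(162·9/2) = √729 = 27
t_a = 27/(9/2) = 6; t_c = 0
T = 2·6 = 12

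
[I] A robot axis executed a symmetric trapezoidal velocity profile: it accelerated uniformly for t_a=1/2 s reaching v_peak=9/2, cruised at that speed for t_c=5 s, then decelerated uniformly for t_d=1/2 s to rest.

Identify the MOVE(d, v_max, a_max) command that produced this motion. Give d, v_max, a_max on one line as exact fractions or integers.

a_max = (9/2)/(1/2) = 9
d_a = ½·9/2·1/2 = 9/8; d_c = 9/2·5 = 45/2
d = 2·9/8 + 45/2 = 99/4
t_c = 5 > 0 ⇒ limit active, v_max = 9/2

d=99/4 v_max=9/2 a_max=9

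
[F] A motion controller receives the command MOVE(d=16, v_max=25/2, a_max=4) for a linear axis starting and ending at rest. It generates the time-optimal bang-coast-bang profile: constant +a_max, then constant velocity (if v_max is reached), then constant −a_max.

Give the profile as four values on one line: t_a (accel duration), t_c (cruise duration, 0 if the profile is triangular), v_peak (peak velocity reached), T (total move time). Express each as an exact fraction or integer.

(v_max)²/a_max = (25/2)²/4 = 625/16
16 < 625/16 → triangular
v_peak = √(16·4) = √64 = 8
t_a = 8/4 = 2; t_c = 0
T = 2·2 = 4

t_a=2 t_c=0 v_peak=8 T=4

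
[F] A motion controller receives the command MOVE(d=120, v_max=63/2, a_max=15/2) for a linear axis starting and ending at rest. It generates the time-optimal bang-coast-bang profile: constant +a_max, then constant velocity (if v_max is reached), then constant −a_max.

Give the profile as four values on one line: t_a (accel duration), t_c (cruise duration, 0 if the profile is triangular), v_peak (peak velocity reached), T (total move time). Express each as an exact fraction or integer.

v_max²/a_max = (63/2)²/(15/2) = 1323/10
120 < 1323/10 ⇒ no cruise
v_peak = √(120·15/2) = √900 = 30
t_a = 30/(15/2) = 4; t_c = 0
T = 2·4 = 8

t_a=4 t_c=0 v_peak=30 T=8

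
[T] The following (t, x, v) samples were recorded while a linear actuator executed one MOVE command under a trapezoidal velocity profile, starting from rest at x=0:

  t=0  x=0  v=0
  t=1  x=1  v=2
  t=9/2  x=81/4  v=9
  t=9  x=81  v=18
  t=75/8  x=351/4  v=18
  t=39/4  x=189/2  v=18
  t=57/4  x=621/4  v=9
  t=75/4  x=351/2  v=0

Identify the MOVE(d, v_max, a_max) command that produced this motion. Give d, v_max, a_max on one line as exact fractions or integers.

d=351/2 v_max=18 a_max=2

final state: t=75/4, x=351/2, v=0 → d = 351/2
a_max = (2−0)/(1−0) = 2
max v = 18 over t∈[9,39/4] → v_max = 18
check: 18·(9+3/4) = 351/2 ✓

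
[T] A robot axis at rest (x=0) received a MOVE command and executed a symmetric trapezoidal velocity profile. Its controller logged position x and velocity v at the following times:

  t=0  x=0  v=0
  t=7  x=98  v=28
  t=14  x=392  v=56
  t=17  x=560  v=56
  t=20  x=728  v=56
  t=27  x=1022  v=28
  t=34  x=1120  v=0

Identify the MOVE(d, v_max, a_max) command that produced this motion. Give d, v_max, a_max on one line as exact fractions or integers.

final state: t=34, x=1120, v=0 → d = 1120
a_max = (28−0)/(7−0) = 4
max v = 56 over t∈[14,20] → v_max = 56
check: 56·(14+6) = 1120 ✓

d=1120 v_max=56 a_max=4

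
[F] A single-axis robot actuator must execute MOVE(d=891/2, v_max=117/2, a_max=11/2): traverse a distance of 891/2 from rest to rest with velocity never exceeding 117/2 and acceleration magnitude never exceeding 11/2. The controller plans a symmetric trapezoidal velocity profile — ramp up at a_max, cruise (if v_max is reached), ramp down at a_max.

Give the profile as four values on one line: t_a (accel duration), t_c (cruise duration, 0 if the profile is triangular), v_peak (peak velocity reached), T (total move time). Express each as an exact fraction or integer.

t_a=9 t_c=0 v_peak=99/2 T=18

vₘ²/aₘ = (117/2)²/(11/2) = 13689/22
891/2 < 13689/22 → triangular
v_peak = √(891/2·11/2) = √(9801/4) = 99/2
t_a = (99/2)/(11/2) = 9; t_c = 0
T = 2·9 = 18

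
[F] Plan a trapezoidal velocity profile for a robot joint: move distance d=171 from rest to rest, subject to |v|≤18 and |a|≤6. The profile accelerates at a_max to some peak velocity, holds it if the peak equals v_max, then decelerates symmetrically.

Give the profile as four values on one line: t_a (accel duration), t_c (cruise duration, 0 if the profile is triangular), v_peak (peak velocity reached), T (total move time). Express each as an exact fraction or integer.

v_max²/a_max = 18²/6 = 54
171 ≥ 54 so v_max reached
t_a = 18/6 = 3; v_peak = 18
d_cruise = 171 − 54 = 117; t_c = 117/18 = 13/2
T = 2·3 + 13/2 = 25/2

t_a=3 t_c=13/2 v_peak=18 T=25/2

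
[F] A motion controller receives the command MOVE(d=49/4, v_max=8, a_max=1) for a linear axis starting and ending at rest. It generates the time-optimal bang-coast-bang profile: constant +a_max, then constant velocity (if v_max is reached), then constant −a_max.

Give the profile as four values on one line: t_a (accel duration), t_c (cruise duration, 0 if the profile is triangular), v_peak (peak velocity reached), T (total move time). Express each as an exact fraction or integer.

t_a=7/2 t_c=0 v_peak=7/2 T=7

(v_max)²/a_max = 8²/1 = 64
49/4 < 64 so t_c = 0
v_peak = √(49/4·1) = √(49/4) = 7/2
t_a = (7/2)/1 = 7/2; t_c = 0
T = 2·7/2 = 7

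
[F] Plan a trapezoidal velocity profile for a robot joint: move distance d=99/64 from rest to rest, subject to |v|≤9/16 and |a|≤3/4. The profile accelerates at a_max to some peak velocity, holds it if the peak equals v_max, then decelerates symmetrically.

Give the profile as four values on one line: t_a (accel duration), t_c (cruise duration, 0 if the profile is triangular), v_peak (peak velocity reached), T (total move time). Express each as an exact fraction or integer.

vₘ²/aₘ = (9/16)²/(3/4) = 27/64
99/64 ≥ 27/64 → trapezoidal
t_a = (9/16)/(3/4) = 3/4; v_peak = 9/16
d_cruise = 99/64 − 27/64 = 9/8; t_c = (9/8)/(9/16) = 2
T = 2·3/4 + 2 = 7/2

t_a=3/4 t_c=2 v_peak=9/16 T=7/2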